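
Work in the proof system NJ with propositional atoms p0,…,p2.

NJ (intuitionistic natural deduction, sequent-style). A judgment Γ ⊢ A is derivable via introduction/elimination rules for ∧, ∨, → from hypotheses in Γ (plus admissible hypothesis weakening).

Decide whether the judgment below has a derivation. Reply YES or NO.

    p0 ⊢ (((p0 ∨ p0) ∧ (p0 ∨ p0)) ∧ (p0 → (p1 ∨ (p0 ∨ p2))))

Derivation trace:
[∧I] p0 ⊢ (((p0 ∨ p0) ∧ (p0 ∨ p0)) ∧ (p0 → (p1 ∨ (p0 ∨ p2))))
  [∧I] p0 ⊢ ((p0 ∨ p0) ∧ (p0 ∨ p0))
    [∨I₁] p0 ⊢ (p0 ∨ p0)
      [Ax] p0 ⊢ p0
    [∨I₁] p0 ⊢ (p0 ∨ p0)
      [Ax] p0 ⊢ p0
  [→I]  ⊢ (p0 → (p1 ∨ (p0 ∨ p2)))
    [∨I₂] p0 ⊢ (p1 ∨ (p0 ∨ p2))
      [∨I₁] p0 ⊢ (p0 ∨ p2)
        [Ax] p0 ⊢ p0

Result: YES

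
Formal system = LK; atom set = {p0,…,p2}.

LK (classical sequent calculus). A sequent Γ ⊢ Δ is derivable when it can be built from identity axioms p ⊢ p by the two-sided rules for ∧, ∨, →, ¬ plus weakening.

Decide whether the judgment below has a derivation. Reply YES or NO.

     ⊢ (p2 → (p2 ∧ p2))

Derivation trace:
[→R]  ⊢ (p2 → (p2 ∧ p2))
  [∧R] p2 ⊢ (p2 ∧ p2)
    [Ax] p2 ⊢ p2
    [Ax] p2 ⊢ p2

Result: YES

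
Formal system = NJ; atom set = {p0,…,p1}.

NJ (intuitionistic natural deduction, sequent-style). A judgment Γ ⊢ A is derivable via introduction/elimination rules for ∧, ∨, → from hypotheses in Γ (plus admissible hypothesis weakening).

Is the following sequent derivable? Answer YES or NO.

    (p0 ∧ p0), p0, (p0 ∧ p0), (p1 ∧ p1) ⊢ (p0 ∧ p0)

Proof tree:
[Wk] (p0 ∧ p0), p0, (p0 ∧ p0), (p1 ∧ p1) ⊢ (p0 ∧ p0)
  [Wk] (p0 ∧ p0), p0, (p0 ∧ p0) ⊢ (p0 ∧ p0)
    [∧I] (p0 ∧ p0), p0 ⊢ (p0 ∧ p0)
      [Wk] p0, (p0 ∧ p0) ⊢ p0
        [Ax] p0 ⊢ p0
      [Wk] p0, (p0 ∧ p0) ⊢ p0
        [Ax] p0 ⊢ p0

Result: YES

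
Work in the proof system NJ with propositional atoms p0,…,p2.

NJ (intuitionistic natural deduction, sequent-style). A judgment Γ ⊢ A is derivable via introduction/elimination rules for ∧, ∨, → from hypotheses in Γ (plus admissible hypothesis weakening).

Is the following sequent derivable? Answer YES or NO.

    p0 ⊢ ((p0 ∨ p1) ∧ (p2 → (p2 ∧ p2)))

Derivation (root first):
[∧I] p0 ⊢ ((p0 ∨ p1) ∧ (p2 → (p2 ∧ p2)))
  [∨I₁] p0 ⊢ (p0 ∨ p1)
    [Ax] p0 ⊢ p0
  [→I]  ⊢ (p2 → (p2 ∧ p2))
    [∧I] p2 ⊢ (p2 ∧ p2)
      [Ax] p2 ⊢ p2
      [Ax] p2 ⊢ p2

Result: YES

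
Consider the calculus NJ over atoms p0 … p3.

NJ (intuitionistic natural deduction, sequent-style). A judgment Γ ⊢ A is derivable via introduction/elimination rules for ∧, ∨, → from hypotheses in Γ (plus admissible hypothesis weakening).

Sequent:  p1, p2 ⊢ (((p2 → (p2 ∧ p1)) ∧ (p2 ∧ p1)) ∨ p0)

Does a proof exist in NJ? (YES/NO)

Derivation (root first):
[∨I₁] p1, p2 ⊢ (((p2 → (p2 ∧ p1)) ∧ (p2 ∧ p1)) ∨ p0)
  [∧I] p1, p2 ⊢ ((p2 → (p2 ∧ p1)) ∧ (p2 ∧ p1))
    [→I] p1 ⊢ (p2 → (p2 ∧ p1))
      [∧I] p1, p2 ⊢ (p2 ∧ p1)
        [Ax] p2 ⊢ p2
        [Ax] p1 ⊢ p1
    [∧I] p1, p2 ⊢ (p2 ∧ p1)
      [Ax] p2 ⊢ p2
      [Ax] p1 ⊢ p1

Result: YES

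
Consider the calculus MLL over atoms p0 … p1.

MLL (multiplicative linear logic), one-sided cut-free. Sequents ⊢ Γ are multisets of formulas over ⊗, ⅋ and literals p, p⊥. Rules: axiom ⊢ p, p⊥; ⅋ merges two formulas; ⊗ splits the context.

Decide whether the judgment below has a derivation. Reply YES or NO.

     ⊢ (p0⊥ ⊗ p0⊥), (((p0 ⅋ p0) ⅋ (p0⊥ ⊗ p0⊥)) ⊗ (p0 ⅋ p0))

Proof tree:
[⊗]  ⊢ (p0⊥ ⊗ p0⊥), (((p0 ⅋ p0) ⅋ (p0⊥ ⊗ p0⊥)) ⊗ (p0 ⅋ p0))
  [⅋]  ⊢ ((p0 ⅋ p0) ⅋ (p0⊥ ⊗ p0⊥))
    [⅋]  ⊢ (p0⊥ ⊗ p0⊥), (p0 ⅋ p0)
      [⊗]  ⊢ p0, p0, (p0⊥ ⊗ p0⊥)
        [Ax]  ⊢ p0, p0⊥
        [Ax]  ⊢ p0, p0⊥
  [⅋]  ⊢ (p0⊥ ⊗ p0⊥), (p0 ⅋ p0)
    [⊗]  ⊢ p0, p0, (p0⊥ ⊗ p0⊥)
      [Ax]  ⊢ p0, p0⊥
      [Ax]  ⊢ p0, p0⊥

Result: YES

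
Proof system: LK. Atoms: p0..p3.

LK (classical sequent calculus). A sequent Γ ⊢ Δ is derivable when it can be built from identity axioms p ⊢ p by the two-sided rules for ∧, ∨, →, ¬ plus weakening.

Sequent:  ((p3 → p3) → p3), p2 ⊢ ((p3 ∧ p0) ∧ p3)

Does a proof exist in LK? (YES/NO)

Search for a countermodel by truth-table:
  v=0000: Γ:[((p3 → p3) → p3)=F, p2=F] Δ:[((p3 ∧ p0) ∧ p3)=F] refutes=False
  v=0001: Γ:[((p3 → p3) → p3)=T, p2=F] Δ:[((p3 ∧ p0) ∧ p3)=F] refutes=False
  v=0010: Γ:[((p3 → p3) → p3)=F, p2=T] Δ:[((p3 ∧ p0) ∧ p3)=F] refutes=False
  v=0011: Γ:[((p3 → p3) → p3)=T, p2=T] Δ:[((p3 ∧ p0) ∧ p3)=F] refutes=True  ← countermodel

Result: NO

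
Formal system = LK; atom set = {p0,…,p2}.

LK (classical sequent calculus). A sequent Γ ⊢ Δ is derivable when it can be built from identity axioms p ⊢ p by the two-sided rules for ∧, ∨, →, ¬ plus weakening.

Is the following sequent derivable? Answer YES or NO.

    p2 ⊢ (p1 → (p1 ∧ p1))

Derivation trace:
[→R] p2 ⊢ (p1 → (p1 ∧ p1))
  [∧R] p1, p2 ⊢ (p1 ∧ p1)
    [WL] p1, p2 ⊢ p1
      [Ax] p1 ⊢ p1
    [Ax] p1 ⊢ p1

Result: YES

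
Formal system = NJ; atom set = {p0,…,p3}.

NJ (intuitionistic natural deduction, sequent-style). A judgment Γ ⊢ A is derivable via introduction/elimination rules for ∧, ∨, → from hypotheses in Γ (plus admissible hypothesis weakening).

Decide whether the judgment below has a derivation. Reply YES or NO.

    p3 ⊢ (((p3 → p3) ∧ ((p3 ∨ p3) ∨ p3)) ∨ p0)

Derivation trace:
[∨I₁] p3 ⊢ (((p3 → p3) ∧ ((p3 ∨ p3) ∨ p3)) ∨ p0)
  [∧I] p3 ⊢ ((p3 → p3) ∧ ((p3 ∨ p3) ∨ p3))
    [→I]  ⊢ (p3 → p3)
      [Ax] p3 ⊢ p3
    [∨I₁] p3 ⊢ ((p3 ∨ p3) ∨ p3)
      [∨I₁] p3 ⊢ (p3 ∨ p3)
        [Ax] p3 ⊢ p3

Result: YES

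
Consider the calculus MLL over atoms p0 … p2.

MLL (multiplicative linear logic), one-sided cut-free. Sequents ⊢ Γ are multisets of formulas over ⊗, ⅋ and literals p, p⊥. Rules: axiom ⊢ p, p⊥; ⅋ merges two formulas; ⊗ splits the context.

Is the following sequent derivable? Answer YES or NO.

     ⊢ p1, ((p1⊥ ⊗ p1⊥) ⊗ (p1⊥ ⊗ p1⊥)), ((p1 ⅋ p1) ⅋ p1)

Derivation trace:
[⅋]  ⊢ p1, ((p1⊥ ⊗ p1⊥) ⊗ (p1⊥ ⊗ p1⊥)), ((p1 ⅋ p1) ⅋ p1)
  [⅋]  ⊢ p1, p1, ((p1⊥ ⊗ p1⊥) ⊗ (p1⊥ ⊗ p1⊥)), (p1 ⅋ p1)
    [⊗]  ⊢ p1, p1, p1, p1, ((p1⊥ ⊗ p1⊥) ⊗ (p1⊥ ⊗ p1⊥))
      [⊗]  ⊢ p1, p1, (p1⊥ ⊗ p1⊥)
        [Ax]  ⊢ p1, p1⊥
        [Ax]  ⊢ p1, p1⊥
      [⊗]  ⊢ p1, p1, (p1⊥ ⊗ p1⊥)
        [Ax]  ⊢ p1, p1⊥
        [Ax]  ⊢ p1, p1⊥

Result: YES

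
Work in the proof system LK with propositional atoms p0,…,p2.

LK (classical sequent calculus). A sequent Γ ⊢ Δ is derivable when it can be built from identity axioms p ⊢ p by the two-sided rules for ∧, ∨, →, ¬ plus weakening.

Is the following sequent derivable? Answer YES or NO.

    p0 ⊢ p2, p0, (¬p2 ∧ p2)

Derivation trace:
[∧R] p0 ⊢ p2, p0, (¬p2 ∧ p2)
  [¬R]  ⊢ p2, ¬p2
    [Ax] p2 ⊢ p2
  [WR] p0 ⊢ p0, p2
    [Ax] p0 ⊢ p0

Result: YES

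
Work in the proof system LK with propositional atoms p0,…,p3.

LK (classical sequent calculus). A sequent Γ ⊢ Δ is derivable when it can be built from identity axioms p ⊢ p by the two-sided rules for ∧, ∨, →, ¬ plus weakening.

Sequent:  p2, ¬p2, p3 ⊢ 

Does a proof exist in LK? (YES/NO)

Proof tree:
[WL] p2, ¬p2, p3 ⊢ 
  [¬L] p2, ¬p2 ⊢ 
    [Ax] p2 ⊢ p2

Result: YES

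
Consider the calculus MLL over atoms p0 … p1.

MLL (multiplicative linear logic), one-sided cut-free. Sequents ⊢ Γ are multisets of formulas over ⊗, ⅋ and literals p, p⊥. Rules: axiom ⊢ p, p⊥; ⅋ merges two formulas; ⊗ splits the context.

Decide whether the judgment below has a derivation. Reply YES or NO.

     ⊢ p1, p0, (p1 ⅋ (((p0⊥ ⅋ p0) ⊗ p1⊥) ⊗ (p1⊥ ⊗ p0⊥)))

Proof tree:
[⅋]  ⊢ p1, p0, (p1 ⅋ (((p0⊥ ⅋ p0) ⊗ p1⊥) ⊗ (p1⊥ ⊗ p0⊥)))
  [⊗]  ⊢ p1, p1, p0, (((p0⊥ ⅋ p0) ⊗ p1⊥) ⊗ (p1⊥ ⊗ p0⊥))
    [⊗]  ⊢ p1, ((p0⊥ ⅋ p0) ⊗ p1⊥)
      [⅋]  ⊢ (p0⊥ ⅋ p0)
        [Ax]  ⊢ p0, p0⊥
      [Ax]  ⊢ p1, p1⊥
    [⊗]  ⊢ p1, p0, (p1⊥ ⊗ p0⊥)
      [Ax]  ⊢ p1, p1⊥
      [Ax]  ⊢ p0, p0⊥

Result: YES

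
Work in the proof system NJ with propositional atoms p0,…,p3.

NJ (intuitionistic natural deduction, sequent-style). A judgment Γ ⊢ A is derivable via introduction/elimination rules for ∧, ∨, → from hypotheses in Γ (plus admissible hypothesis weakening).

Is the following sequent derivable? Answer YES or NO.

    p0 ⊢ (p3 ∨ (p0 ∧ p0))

Derivation trace:
[∨I₂] p0 ⊢ (p3 ∨ (p0 ∧ p0))
  [∧I] p0 ⊢ (p0 ∧ p0)
    [Ax] p0 ⊢ p0
    [Ax] p0 ⊢ p0

Result: YES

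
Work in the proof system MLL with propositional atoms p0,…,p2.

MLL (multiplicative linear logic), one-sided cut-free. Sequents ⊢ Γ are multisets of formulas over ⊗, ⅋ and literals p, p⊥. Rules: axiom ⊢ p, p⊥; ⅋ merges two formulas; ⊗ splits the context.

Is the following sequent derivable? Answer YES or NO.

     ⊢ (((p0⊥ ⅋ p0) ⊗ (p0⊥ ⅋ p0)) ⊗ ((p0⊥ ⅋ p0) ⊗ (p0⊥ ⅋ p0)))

Derivation (root first):
[⊗]  ⊢ (((p0⊥ ⅋ p0) ⊗ (p0⊥ ⅋ p0)) ⊗ ((p0⊥ ⅋ p0) ⊗ (p0⊥ ⅋ p0)))
  [⊗]  ⊢ ((p0⊥ ⅋ p0) ⊗ (p0⊥ ⅋ p0))
    [⅋]  ⊢ (p0⊥ ⅋ p0)
      [Ax]  ⊢ p0, p0⊥
    [⅋]  ⊢ (p0⊥ ⅋ p0)
      [Ax]  ⊢ p0, p0⊥
  [⊗]  ⊢ ((p0⊥ ⅋ p0) ⊗ (p0⊥ ⅋ p0))
    [⅋]  ⊢ (p0⊥ ⅋ p0)
      [Ax]  ⊢ p0, p0⊥
    [⅋]  ⊢ (p0⊥ ⅋ p0)
      [Ax]  ⊢ p0, p0⊥

Result: YES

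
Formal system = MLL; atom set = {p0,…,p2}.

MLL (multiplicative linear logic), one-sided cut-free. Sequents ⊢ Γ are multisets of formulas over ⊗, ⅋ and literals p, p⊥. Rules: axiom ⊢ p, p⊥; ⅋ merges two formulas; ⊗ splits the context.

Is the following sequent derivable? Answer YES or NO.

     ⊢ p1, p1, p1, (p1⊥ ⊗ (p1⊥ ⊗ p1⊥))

Derivation trace:
[⊗]  ⊢ p1, p1, p1, (p1⊥ ⊗ (p1⊥ ⊗ p1⊥))
  [Ax]  ⊢ p1, p1⊥
  [⊗]  ⊢ p1, p1, (p1⊥ ⊗ p1⊥)
    [Ax]  ⊢ p1, p1⊥
    [Ax]  ⊢ p1, p1⊥

Result: YES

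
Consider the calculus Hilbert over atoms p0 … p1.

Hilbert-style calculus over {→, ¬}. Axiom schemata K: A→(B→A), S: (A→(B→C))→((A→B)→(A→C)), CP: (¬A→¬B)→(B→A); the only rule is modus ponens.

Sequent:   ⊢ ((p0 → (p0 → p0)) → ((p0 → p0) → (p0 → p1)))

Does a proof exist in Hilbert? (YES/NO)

Enumerate valuations to refute Γ ⊢ Δ:
  v=00: Γ:[] Δ:[((p0 → (p0 → p0)) → ((p0 → p0) → (p0 → p1)))=T] refutes=False
  v=01: Γ:[] Δ:[((p0 → (p0 → p0)) → ((p0 → p0) → (p0 → p1)))=T] refutes=False
  v=10: Γ:[] Δ:[((p0 → (p0 → p0)) → ((p0 → p0) → (p0 → p1)))=F] refutes=True  ← countermodel

Result: NO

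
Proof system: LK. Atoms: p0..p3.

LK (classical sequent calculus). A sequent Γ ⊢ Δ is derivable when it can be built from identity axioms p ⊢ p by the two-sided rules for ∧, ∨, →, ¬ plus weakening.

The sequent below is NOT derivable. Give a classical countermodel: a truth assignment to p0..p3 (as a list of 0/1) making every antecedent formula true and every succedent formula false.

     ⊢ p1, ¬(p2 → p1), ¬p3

Enumerate valuations to refute Γ ⊢ Δ:
  v=0000: Γ:[] Δ:[p1=F, ¬(p2 → p1)=F, ¬p3=T] refutes=False
  v=0001: Γ:[] Δ:[p1=F, ¬(p2 → p1)=F, ¬p3=F] refutes=True  ← countermodel

Result: [0, 0, 0, 1]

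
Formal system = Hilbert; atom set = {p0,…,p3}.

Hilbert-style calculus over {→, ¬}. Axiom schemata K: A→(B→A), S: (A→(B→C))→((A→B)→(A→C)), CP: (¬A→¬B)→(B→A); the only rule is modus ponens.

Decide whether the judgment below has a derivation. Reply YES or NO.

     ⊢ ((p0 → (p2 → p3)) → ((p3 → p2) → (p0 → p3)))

Search for a countermodel by truth-table:
  v=0000: Γ:[] Δ:[((p0 → (p2 → p3)) → ((p3 → p2) → (p0 → p3)))=T] refutes=False
  v=0001: Γ:[] Δ:[((p0 → (p2 → p3)) → ((p3 → p2) → (p0 → p3)))=T] refutes=False
  v=0010: Γ:[] Δ:[((p0 → (p2 → p3)) → ((p3 → p2) → (p0 → p3)))=T] refutes=False
  v=0011: Γ:[] Δ:[((p0 → (p2 → p3)) → ((p3 → p2) → (p0 → p3)))=T] refutes=False
  v=0100: Γ:[] Δ:[((p0 → (p2 → p3)) → ((p3 → p2) → (p0 → p3)))=T] refutes=False
  v=0101: Γ:[] Δ:[((p0 → (p2 → p3)) → ((p3 → p2) → (p0 → p3)))=T] refutes=False
  v=0110: Γ:[] Δ:[((p0 → (p2 → p3)) → ((p3 → p2) → (p0 → p3)))=T] refutes=False
  v=0111: Γ:[] Δ:[((p0 → (p2 → p3)) → ((p3 → p2) → (p0 → p3)))=T] refutes=False
  v=1000: Γ:[] Δ:[((p0 → (p2 → p3)) → ((p3 → p2) → (p0 → p3)))=F] refutes=True  ← countermodel

Result: NO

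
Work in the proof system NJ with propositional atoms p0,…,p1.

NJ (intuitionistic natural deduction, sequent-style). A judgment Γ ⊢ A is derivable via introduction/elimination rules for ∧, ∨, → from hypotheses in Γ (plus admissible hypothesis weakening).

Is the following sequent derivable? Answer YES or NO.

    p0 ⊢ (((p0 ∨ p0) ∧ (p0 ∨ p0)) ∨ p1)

Derivation (root first):
[∨I₁] p0 ⊢ (((p0 ∨ p0) ∧ (p0 ∨ p0)) ∨ p1)
  [∧I] p0 ⊢ ((p0 ∨ p0) ∧ (p0 ∨ p0))
    [Wk] p0, p0 ⊢ (p0 ∨ p0)
      [∨I₁] p0 ⊢ (p0 ∨ p0)
        [Ax] p0 ⊢ p0
    [∨I₁] p0 ⊢ (p0 ∨ p0)
      [Ax] p0 ⊢ p0

Result: YES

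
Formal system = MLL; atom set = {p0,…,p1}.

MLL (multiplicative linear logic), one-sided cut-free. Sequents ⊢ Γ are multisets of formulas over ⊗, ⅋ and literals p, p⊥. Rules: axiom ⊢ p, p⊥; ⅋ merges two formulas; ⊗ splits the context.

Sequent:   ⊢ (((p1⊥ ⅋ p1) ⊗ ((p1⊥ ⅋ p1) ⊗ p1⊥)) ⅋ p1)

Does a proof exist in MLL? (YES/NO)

Proof tree:
[⅋]  ⊢ (((p1⊥ ⅋ p1) ⊗ ((p1⊥ ⅋ p1) ⊗ p1⊥)) ⅋ p1)
  [⊗]  ⊢ p1, ((p1⊥ ⅋ p1) ⊗ ((p1⊥ ⅋ p1) ⊗ p1⊥))
    [⅋]  ⊢ (p1⊥ ⅋ p1)
      [Ax]  ⊢ p1, p1⊥
    [⊗]  ⊢ p1, ((p1⊥ ⅋ p1) ⊗ p1⊥)
      [⅋]  ⊢ (p1⊥ ⅋ p1)
        [Ax]  ⊢ p1, p1⊥
      [Ax]  ⊢ p1, p1⊥

Result: YES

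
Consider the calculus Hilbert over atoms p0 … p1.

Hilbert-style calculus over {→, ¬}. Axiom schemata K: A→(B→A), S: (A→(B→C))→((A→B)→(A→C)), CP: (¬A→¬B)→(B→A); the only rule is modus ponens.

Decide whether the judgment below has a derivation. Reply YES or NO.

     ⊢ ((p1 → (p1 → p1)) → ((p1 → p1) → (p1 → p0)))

Search for a countermodel by truth-table:
  v=00: Γ:[] Δ:[((p1 → (p1 → p1)) → ((p1 → p1) → (p1 → p0)))=T] refutes=False
  v=01: Γ:[] Δ:[((p1 → (p1 → p1)) → ((p1 → p1) → (p1 → p0)))=F] refutes=True  ← countermodel

Result: NO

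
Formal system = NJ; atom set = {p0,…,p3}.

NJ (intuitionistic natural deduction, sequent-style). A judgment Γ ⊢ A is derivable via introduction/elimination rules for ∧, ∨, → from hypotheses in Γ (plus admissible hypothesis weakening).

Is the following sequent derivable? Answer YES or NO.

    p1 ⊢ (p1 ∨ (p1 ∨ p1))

Proof tree:
[∨I₂] p1 ⊢ (p1 ∨ (p1 ∨ p1))
  [∨I₂] p1 ⊢ (p1 ∨ p1)
    [Ax] p1 ⊢ p1

Result: YES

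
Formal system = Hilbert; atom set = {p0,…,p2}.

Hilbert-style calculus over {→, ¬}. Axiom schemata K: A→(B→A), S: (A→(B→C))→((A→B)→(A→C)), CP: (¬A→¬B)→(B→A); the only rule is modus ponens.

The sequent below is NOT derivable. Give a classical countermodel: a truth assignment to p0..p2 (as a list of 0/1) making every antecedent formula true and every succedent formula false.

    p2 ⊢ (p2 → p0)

Search for a countermodel by truth-table:
  v=000: Γ:[p2=F] Δ:[(p2 → p0)=T] refutes=False
  v=001: Γ:[p2=T] Δ:[(p2 → p0)=F] refutes=True  ← countermodel

Result: [0, 0, 1]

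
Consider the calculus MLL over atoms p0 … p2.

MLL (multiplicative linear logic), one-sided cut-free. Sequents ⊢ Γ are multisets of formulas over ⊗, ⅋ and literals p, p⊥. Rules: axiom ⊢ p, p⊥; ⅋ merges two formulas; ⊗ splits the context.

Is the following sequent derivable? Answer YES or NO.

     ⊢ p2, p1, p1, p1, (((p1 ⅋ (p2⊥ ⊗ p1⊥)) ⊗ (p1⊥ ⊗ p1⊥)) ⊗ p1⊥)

Proof tree:
[⊗]  ⊢ p2, p1, p1, p1, (((p1 ⅋ (p2⊥ ⊗ p1⊥)) ⊗ (p1⊥ ⊗ p1⊥)) ⊗ p1⊥)
  [⊗]  ⊢ p2, p1, p1, ((p1 ⅋ (p2⊥ ⊗ p1⊥)) ⊗ (p1⊥ ⊗ p1⊥))
    [⅋]  ⊢ p2, (p1 ⅋ (p2⊥ ⊗ p1⊥))
      [⊗]  ⊢ p2, p1, (p2⊥ ⊗ p1⊥)
        [Ax]  ⊢ p2, p2⊥
        [Ax]  ⊢ p1, p1⊥
    [⊗]  ⊢ p1, p1, (p1⊥ ⊗ p1⊥)
      [Ax]  ⊢ p1, p1⊥
      [Ax]  ⊢ p1, p1⊥
  [Ax]  ⊢ p1, p1⊥

Result: YES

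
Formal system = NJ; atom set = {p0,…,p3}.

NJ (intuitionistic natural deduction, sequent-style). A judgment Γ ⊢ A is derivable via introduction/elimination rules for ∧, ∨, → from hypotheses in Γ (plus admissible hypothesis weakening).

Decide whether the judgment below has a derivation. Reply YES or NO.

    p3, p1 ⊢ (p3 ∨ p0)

Proof tree:
[∨I₁] p3, p1 ⊢ (p3 ∨ p0)
  [Wk] p3, p1 ⊢ p3
    [Ax] p3 ⊢ p3

Result: YES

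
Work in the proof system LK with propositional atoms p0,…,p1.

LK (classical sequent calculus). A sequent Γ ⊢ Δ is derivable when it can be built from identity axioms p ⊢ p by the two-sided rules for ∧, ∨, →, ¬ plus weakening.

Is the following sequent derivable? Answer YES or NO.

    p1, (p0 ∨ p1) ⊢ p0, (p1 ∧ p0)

Truth-table refutation:
  v=00: Γ:[p1=F, (p0 ∨ p1)=F] Δ:[p0=F, (p1 ∧ p0)=F] refutes=False
  v=01: Γ:[p1=T, (p0 ∨ p1)=T] Δ:[p0=F, (p1 ∧ p0)=F] refutes=True  ← countermodel

Result: NO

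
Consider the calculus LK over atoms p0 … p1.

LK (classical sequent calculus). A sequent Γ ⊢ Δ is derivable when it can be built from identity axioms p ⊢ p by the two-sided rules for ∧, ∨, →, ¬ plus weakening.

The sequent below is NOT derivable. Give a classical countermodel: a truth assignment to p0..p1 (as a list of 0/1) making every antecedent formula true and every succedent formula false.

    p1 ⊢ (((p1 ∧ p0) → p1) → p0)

Search for a countermodel by truth-table:
  v=00: Γ:[p1=F] Δ:[(((p1 ∧ p0) → p1) → p0)=F] refutes=False
  v=01: Γ:[p1=T] Δ:[(((p1 ∧ p0) → p1) → p0)=F] refutes=True  ← countermodel

Result: [0, 1]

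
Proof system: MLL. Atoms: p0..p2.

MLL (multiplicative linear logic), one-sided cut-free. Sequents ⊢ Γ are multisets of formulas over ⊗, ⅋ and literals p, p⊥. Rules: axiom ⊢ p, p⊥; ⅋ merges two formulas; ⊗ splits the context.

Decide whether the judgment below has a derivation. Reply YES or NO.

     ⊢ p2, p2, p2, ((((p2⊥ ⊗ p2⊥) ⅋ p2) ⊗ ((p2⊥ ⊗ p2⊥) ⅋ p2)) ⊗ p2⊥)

Derivation (root first):
[⊗]  ⊢ p2, p2, p2, ((((p2⊥ ⊗ p2⊥) ⅋ p2) ⊗ ((p2⊥ ⊗ p2⊥) ⅋ p2)) ⊗ p2⊥)
  [⊗]  ⊢ p2, p2, (((p2⊥ ⊗ p2⊥) ⅋ p2) ⊗ ((p2⊥ ⊗ p2⊥) ⅋ p2))
    [⅋]  ⊢ p2, ((p2⊥ ⊗ p2⊥) ⅋ p2)
      [⊗]  ⊢ p2, p2, (p2⊥ ⊗ p2⊥)
        [Ax]  ⊢ p2, p2⊥
        [Ax]  ⊢ p2, p2⊥
    [⅋]  ⊢ p2, ((p2⊥ ⊗ p2⊥) ⅋ p2)
      [⊗]  ⊢ p2, p2, (p2⊥ ⊗ p2⊥)
        [Ax]  ⊢ p2, p2⊥
        [Ax]  ⊢ p2, p2⊥
  [Ax]  ⊢ p2, p2⊥

Result: YES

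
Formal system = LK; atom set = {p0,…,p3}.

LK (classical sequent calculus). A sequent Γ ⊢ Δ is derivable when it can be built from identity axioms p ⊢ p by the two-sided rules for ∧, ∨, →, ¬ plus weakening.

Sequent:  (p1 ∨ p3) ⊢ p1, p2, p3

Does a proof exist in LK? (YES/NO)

Derivation trace:
[∨L] (p1 ∨ p3) ⊢ p1, p2, p3
  [WR] p1 ⊢ p1, p1, p2
    [WR] p1 ⊢ p1, p1
      [Ax] p1 ⊢ p1
  [Ax] p3 ⊢ p3

Result: YES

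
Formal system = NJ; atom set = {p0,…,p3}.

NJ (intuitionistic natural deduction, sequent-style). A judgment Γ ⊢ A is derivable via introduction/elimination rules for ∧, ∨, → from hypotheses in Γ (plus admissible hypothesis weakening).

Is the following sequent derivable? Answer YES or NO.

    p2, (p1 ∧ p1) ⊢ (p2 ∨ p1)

Proof tree:
[Wk] p2, (p1 ∧ p1) ⊢ (p2 ∨ p1)
  [∨I₁] p2 ⊢ (p2 ∨ p1)
    [Ax] p2 ⊢ p2

Result: YES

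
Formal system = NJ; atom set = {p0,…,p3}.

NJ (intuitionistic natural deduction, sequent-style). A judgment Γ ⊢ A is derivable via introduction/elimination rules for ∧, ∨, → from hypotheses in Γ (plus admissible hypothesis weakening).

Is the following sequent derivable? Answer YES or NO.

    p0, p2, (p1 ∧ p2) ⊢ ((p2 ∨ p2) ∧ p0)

Derivation trace:
[∧I] p0, p2, (p1 ∧ p2) ⊢ ((p2 ∨ p2) ∧ p0)
  [∨I₂] p2, (p1 ∧ p2) ⊢ (p2 ∨ p2)
    [Wk] p2, (p1 ∧ p2) ⊢ p2
      [Ax] p2 ⊢ p2
  [Ax] p0 ⊢ p0

Result: YES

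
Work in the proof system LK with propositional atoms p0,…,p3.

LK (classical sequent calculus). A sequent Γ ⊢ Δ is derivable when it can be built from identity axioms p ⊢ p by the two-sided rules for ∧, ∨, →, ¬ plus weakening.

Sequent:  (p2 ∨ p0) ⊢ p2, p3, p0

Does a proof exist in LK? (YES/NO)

Derivation (root first):
[∨L] (p2 ∨ p0) ⊢ p2, p3, p0
  [WR] p2 ⊢ p2, p3, p2
    [WR] p2 ⊢ p2, p3
      [Ax] p2 ⊢ p2
  [Ax] p0 ⊢ p0

Result: YES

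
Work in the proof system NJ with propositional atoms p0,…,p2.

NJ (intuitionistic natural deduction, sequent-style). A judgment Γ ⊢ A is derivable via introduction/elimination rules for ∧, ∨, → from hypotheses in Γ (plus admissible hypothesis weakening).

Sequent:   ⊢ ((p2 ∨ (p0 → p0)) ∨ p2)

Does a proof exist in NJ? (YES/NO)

Derivation trace:
[∨I₁]  ⊢ ((p2 ∨ (p0 → p0)) ∨ p2)
  [∨I₂]  ⊢ (p2 ∨ (p0 → p0))
    [→I]  ⊢ (p0 → p0)
      [Ax] p0 ⊢ p0

Result: YES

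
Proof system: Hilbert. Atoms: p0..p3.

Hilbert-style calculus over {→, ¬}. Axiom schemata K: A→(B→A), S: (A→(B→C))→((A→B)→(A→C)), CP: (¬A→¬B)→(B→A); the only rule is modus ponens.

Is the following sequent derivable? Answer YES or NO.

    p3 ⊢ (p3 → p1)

Enumerate valuations to refute Γ ⊢ Δ:
  v=0000: Γ:[p3=F] Δ:[(p3 → p1)=T] refutes=False
  v=0001: Γ:[p3=T] Δ:[(p3 → p1)=F] refutes=True  ← countermodel

Result: NO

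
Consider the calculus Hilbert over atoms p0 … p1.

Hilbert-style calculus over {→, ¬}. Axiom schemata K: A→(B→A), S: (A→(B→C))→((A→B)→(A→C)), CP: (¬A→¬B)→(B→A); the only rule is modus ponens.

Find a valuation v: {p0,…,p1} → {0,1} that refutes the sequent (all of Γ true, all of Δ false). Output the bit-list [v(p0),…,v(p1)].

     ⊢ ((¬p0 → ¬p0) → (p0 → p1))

Truth-table refutation:
  v=00: Γ:[] Δ:[((¬p0 → ¬p0) → (p0 → p1))=T] refutes=False
  v=01: Γ:[] Δ:[((¬p0 → ¬p0) → (p0 → p1))=T] refutes=False
  v=10: Γ:[] Δ:[((¬p0 → ¬p0) → (p0 → p1))=F] refutes=True  ← countermodel

Result: [1, 0]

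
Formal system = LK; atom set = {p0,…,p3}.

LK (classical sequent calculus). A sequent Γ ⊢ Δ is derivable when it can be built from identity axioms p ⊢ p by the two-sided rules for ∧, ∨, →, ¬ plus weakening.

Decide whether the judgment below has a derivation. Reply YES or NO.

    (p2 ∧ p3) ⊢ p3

Proof tree:
[∧L] (p2 ∧ p3) ⊢ p3
  [WL] p3, p2 ⊢ p3
    [Ax] p3 ⊢ p3

Result: YES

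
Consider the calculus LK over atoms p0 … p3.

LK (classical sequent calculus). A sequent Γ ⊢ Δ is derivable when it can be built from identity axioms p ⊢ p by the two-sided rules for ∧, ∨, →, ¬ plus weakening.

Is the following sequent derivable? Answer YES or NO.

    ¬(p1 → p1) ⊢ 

Derivation (root first):
[¬L] ¬(p1 → p1) ⊢ 
  [→R]  ⊢ (p1 → p1)
    [Ax] p1 ⊢ p1

Result: YES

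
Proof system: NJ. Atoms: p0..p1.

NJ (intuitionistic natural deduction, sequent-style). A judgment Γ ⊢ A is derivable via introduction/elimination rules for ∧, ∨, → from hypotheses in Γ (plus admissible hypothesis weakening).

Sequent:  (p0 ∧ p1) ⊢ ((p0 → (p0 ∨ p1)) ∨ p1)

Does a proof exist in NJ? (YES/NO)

Derivation (root first):
[∨I₁] (p0 ∧ p1) ⊢ ((p0 → (p0 ∨ p1)) ∨ p1)
  [Wk] (p0 ∧ p1) ⊢ (p0 → (p0 ∨ p1))
    [→I]  ⊢ (p0 → (p0 ∨ p1))
      [∨I₁] p0 ⊢ (p0 ∨ p1)
        [Ax] p0 ⊢ p0

Result: YES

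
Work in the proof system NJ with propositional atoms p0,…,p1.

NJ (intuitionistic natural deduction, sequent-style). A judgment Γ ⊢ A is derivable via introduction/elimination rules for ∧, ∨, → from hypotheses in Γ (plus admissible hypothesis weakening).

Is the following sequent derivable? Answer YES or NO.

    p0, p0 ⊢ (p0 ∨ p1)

Derivation trace:
[Wk] p0, p0 ⊢ (p0 ∨ p1)
  [∨I₁] p0 ⊢ (p0 ∨ p1)
    [Ax] p0 ⊢ p0

Result: YES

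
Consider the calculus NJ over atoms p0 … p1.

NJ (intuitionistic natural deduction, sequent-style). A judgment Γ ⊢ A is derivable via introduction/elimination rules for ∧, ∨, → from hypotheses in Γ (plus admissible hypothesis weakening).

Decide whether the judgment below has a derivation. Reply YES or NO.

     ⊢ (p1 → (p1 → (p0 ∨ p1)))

Derivation trace:
[→I]  ⊢ (p1 → (p1 → (p0 ∨ p1)))
  [→I] p1 ⊢ (p1 → (p0 ∨ p1))
    [Wk] p1, p1 ⊢ (p0 ∨ p1)
      [∨I₂] p1 ⊢ (p0 ∨ p1)
        [Ax] p1 ⊢ p1

Result: YES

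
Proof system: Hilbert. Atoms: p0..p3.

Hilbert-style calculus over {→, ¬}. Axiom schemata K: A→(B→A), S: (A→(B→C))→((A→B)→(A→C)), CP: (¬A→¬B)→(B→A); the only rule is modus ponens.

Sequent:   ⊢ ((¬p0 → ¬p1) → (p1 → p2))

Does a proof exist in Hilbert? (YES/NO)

Enumerate valuations to refute Γ ⊢ Δ:
  v=0000: Γ:[] Δ:[((¬p0 → ¬p1) → (p1 → p2))=T] refutes=False
  v=0001: Γ:[] Δ:[((¬p0 → ¬p1) → (p1 → p2))=T] refutes=False
  v=0010: Γ:[] Δ:[((¬p0 → ¬p1) → (p1 → p2))=T] refutes=False
  v=0011: Γ:[] Δ:[((¬p0 → ¬p1) → (p1 → p2))=T] refutes=False
  v=0100: Γ:[] Δ:[((¬p0 → ¬p1) → (p1 → p2))=T] refutes=False
  v=0101: Γ:[] Δ:[((¬p0 → ¬p1) → (p1 → p2))=T] refutes=False
  v=0110: Γ:[] Δ:[((¬p0 → ¬p1) → (p1 → p2))=T] refutes=False
  v=0111: Γ:[] Δ:[((¬p0 → ¬p1) → (p1 → p2))=T] refutes=False
  v=1000: Γ:[] Δ:[((¬p0 → ¬p1) → (p1 → p2))=T] refutes=False
  v=1001: Γ:[] Δ:[((¬p0 → ¬p1) → (p1 → p2))=T] refutes=False
  v=1010: Γ:[] Δ:[((¬p0 → ¬p1) → (p1 → p2))=T] refutes=False
  v=1011: Γ:[] Δ:[((¬p0 → ¬p1) → (p1 → p2))=T] refutes=False
  v=1100: Γ:[] Δ:[((¬p0 → ¬p1) → (p1 → p2))=F] refutes=True  ← countermodel

Result: NO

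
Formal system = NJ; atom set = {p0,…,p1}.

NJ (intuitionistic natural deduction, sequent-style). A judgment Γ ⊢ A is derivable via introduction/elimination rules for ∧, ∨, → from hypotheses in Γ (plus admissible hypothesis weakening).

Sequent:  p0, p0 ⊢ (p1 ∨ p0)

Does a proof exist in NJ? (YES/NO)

Derivation trace:
[∨I₂] p0, p0 ⊢ (p1 ∨ p0)
  [Wk] p0, p0 ⊢ p0
    [Ax] p0 ⊢ p0

Result: YES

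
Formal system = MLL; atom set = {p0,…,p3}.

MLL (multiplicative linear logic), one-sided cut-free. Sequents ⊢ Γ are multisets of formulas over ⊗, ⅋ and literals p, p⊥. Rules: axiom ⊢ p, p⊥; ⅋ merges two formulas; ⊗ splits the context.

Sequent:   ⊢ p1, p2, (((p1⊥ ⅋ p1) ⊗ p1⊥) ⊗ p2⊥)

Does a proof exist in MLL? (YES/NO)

Derivation (root first):
[⊗]  ⊢ p1, p2, (((p1⊥ ⅋ p1) ⊗ p1⊥) ⊗ p2⊥)
  [⊗]  ⊢ p1, ((p1⊥ ⅋ p1) ⊗ p1⊥)
    [⅋]  ⊢ (p1⊥ ⅋ p1)
      [Ax]  ⊢ p1, p1⊥
    [Ax]  ⊢ p1, p1⊥
  [Ax]  ⊢ p2, p2⊥

Result: YES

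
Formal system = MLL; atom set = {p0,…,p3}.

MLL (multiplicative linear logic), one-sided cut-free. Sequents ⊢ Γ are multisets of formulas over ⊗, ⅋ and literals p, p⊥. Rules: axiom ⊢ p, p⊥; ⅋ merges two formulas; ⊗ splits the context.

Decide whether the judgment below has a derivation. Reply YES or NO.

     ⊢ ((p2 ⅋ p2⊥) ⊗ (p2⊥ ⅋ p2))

Derivation (root first):
[⊗]  ⊢ ((p2 ⅋ p2⊥) ⊗ (p2⊥ ⅋ p2))
  [⅋]  ⊢ (p2 ⅋ p2⊥)
    [Ax]  ⊢ p2, p2⊥
  [⅋]  ⊢ (p2⊥ ⅋ p2)
    [Ax]  ⊢ p2, p2⊥

Result: YES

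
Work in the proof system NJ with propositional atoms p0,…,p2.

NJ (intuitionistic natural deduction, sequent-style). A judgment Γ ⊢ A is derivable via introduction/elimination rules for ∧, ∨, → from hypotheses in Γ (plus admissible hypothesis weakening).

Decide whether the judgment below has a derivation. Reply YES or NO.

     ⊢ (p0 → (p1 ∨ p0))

Derivation (root first):
[→I]  ⊢ (p0 → (p1 ∨ p0))
  [∨I₂] p0 ⊢ (p1 ∨ p0)
    [Ax] p0 ⊢ p0

Result: YES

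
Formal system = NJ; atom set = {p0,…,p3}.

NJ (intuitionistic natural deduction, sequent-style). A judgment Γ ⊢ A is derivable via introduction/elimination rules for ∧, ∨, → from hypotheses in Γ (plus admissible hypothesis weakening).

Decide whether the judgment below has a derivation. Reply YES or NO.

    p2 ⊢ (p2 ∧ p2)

Proof tree:
[∧I] p2 ⊢ (p2 ∧ p2)
  [Ax] p2 ⊢ p2
  [→E] p2 ⊢ p2
    [→I]  ⊢ (p2 → p2)
      [Ax] p2 ⊢ p2
    [Ax] p2 ⊢ p2

Result: YES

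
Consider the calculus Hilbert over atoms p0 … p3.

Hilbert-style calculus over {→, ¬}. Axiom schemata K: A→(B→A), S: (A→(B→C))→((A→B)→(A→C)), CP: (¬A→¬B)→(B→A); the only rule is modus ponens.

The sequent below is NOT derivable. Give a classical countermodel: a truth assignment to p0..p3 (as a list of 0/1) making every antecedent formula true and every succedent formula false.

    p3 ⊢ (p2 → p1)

Enumerate valuations to refute Γ ⊢ Δ:
  v=0000: Γ:[p3=F] Δ:[(p2 → p1)=T] refutes=False
  v=0001: Γ:[p3=T] Δ:[(p2 → p1)=T] refutes=False
  v=0010: Γ:[p3=F] Δ:[(p2 → p1)=F] refutes=False
  v=0011: Γ:[p3=T] Δ:[(p2 → p1)=F] refutes=True  ← countermodel

Result: [0, 0, 1, 1]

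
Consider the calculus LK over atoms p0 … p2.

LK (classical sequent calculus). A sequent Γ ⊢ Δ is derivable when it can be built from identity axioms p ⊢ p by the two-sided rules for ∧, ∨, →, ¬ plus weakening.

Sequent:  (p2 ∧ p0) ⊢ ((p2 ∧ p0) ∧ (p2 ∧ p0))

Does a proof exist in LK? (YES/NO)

Derivation (root first):
[∧R] (p2 ∧ p0) ⊢ ((p2 ∧ p0) ∧ (p2 ∧ p0))
  [∧L] (p2 ∧ p0) ⊢ (p2 ∧ p0)
    [∧R] p2, p0 ⊢ (p2 ∧ p0)
      [Ax] p2 ⊢ p2
      [Ax] p0 ⊢ p0
  [∧L] (p2 ∧ p0) ⊢ (p2 ∧ p0)
    [∧R] p2, p0 ⊢ (p2 ∧ p0)
      [Ax] p2 ⊢ p2
      [Ax] p0 ⊢ p0

Result: YES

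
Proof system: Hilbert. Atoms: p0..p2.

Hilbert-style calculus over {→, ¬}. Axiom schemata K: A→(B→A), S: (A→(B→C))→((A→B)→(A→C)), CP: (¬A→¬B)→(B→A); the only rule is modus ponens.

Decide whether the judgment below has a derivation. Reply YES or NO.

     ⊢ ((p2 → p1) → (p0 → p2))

Truth-table refutation:
  v=000: Γ:[] Δ:[((p2 → p1) → (p0 → p2))=T] refutes=False
  v=001: Γ:[] Δ:[((p2 → p1) → (p0 → p2))=T] refutes=False
  v=010: Γ:[] Δ:[((p2 → p1) → (p0 → p2))=T] refutes=False
  v=011: Γ:[] Δ:[((p2 → p1) → (p0 → p2))=T] refutes=False
  v=100: Γ:[] Δ:[((p2 → p1) → (p0 → p2))=F] refutes=True  ← countermodel

Result: NO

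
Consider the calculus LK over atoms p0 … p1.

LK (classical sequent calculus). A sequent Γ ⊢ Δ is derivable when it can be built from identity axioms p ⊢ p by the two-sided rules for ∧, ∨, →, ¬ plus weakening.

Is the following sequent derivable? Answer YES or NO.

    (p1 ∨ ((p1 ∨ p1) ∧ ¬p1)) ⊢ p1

Derivation (root first):
[∨L] (p1 ∨ ((p1 ∨ p1) ∧ ¬p1)) ⊢ p1
  [Ax] p1 ⊢ p1
  [∧L] ((p1 ∨ p1) ∧ ¬p1) ⊢ 
    [¬L] (p1 ∨ p1), ¬p1 ⊢ 
      [∨L] (p1 ∨ p1) ⊢ p1
        [Ax] p1 ⊢ p1
        [Ax] p1 ⊢ p1

Result: YES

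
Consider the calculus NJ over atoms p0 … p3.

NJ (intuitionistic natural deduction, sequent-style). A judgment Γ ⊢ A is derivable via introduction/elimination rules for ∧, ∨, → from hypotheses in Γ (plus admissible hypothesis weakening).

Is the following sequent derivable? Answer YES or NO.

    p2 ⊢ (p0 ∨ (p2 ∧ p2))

Derivation trace:
[∨I₂] p2 ⊢ (p0 ∨ (p2 ∧ p2))
  [∧I] p2 ⊢ (p2 ∧ p2)
    [Ax] p2 ⊢ p2
    [Ax] p2 ⊢ p2

Result: YES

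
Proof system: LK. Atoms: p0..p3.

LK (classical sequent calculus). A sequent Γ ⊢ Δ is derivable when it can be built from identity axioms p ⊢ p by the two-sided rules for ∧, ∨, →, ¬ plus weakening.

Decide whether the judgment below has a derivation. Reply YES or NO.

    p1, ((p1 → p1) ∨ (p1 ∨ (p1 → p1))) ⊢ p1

Derivation (root first):
[∨L] p1, ((p1 → p1) ∨ (p1 ∨ (p1 → p1))) ⊢ p1
  [→L] p1, (p1 → p1) ⊢ p1
    [Ax] p1 ⊢ p1
    [Ax] p1 ⊢ p1
  [∨L] p1, (p1 ∨ (p1 → p1)) ⊢ p1
    [Ax] p1 ⊢ p1
    [→L] p1, (p1 → p1) ⊢ p1
      [Ax] p1 ⊢ p1
      [Ax] p1 ⊢ p1

Result: YES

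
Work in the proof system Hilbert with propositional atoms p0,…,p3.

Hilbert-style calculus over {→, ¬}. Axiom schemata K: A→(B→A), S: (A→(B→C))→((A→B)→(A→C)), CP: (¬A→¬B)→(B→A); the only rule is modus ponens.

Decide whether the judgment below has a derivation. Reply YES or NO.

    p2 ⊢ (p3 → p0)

Truth-table refutation:
  v=0000: Γ:[p2=F] Δ:[(p3 → p0)=T] refutes=False
  v=0001: Γ:[p2=F] Δ:[(p3 → p0)=F] refutes=False
  v=0010: Γ:[p2=T] Δ:[(p3 → p0)=T] refutes=False
  v=0011: Γ:[p2=T] Δ:[(p3 → p0)=F] refutes=True  ← countermodel

Result: NO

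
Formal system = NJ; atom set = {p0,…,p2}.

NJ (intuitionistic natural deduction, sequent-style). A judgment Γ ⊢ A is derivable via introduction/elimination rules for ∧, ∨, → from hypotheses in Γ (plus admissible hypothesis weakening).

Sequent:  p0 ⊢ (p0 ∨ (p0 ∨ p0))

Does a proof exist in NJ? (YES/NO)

Derivation trace:
[∨I₂] p0 ⊢ (p0 ∨ (p0 ∨ p0))
  [∨I₁] p0 ⊢ (p0 ∨ p0)
    [Ax] p0 ⊢ p0

Result: YES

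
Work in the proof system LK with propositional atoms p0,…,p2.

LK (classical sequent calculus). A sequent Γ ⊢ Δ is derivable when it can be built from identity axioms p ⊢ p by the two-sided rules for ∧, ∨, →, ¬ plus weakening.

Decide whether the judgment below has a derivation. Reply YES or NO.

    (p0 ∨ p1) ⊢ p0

Truth-table refutation:
  v=000: Γ:[(p0 ∨ p1)=F] Δ:[p0=F] refutes=False
  v=001: Γ:[(p0 ∨ p1)=F] Δ:[p0=F] refutes=False
  v=010: Γ:[(p0 ∨ p1)=T] Δ:[p0=F] refutes=True  ← countermodel

Result: NO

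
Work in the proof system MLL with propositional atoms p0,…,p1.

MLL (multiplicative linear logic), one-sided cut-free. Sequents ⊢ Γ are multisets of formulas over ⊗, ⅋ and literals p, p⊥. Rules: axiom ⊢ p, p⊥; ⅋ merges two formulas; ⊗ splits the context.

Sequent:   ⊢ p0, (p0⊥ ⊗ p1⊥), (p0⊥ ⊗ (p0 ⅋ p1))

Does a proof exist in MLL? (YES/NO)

Proof tree:
[⊗]  ⊢ p0, (p0⊥ ⊗ p1⊥), (p0⊥ ⊗ (p0 ⅋ p1))
  [Ax]  ⊢ p0, p0⊥
  [⅋]  ⊢ (p0⊥ ⊗ p1⊥), (p0 ⅋ p1)
    [⊗]  ⊢ p0, p1, (p0⊥ ⊗ p1⊥)
      [Ax]  ⊢ p0, p0⊥
      [Ax]  ⊢ p1, p1⊥

Result: YES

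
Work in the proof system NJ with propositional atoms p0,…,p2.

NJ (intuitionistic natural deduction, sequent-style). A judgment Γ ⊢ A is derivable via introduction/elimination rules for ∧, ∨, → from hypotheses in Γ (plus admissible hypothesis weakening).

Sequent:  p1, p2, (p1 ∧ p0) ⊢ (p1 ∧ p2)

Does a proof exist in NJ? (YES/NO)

Proof tree:
[Wk] p1, p2, (p1 ∧ p0) ⊢ (p1 ∧ p2)
  [∧I] p1, p2 ⊢ (p1 ∧ p2)
    [Ax] p1 ⊢ p1
    [Ax] p2 ⊢ p2

Result: YES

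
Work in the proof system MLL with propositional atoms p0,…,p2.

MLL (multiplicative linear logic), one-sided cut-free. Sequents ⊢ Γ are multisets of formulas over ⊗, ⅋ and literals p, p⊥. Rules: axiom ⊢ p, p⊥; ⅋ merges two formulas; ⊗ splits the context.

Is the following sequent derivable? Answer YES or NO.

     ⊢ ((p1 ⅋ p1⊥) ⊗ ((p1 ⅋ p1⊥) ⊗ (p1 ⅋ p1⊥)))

Derivation trace:
[⊗]  ⊢ ((p1 ⅋ p1⊥) ⊗ ((p1 ⅋ p1⊥) ⊗ (p1 ⅋ p1⊥)))
  [⅋]  ⊢ (p1 ⅋ p1⊥)
    [Ax]  ⊢ p1, p1⊥
  [⊗]  ⊢ ((p1 ⅋ p1⊥) ⊗ (p1 ⅋ p1⊥))
    [⅋]  ⊢ (p1 ⅋ p1⊥)
      [Ax]  ⊢ p1, p1⊥
    [⅋]  ⊢ (p1 ⅋ p1⊥)
      [Ax]  ⊢ p1, p1⊥

Result: YES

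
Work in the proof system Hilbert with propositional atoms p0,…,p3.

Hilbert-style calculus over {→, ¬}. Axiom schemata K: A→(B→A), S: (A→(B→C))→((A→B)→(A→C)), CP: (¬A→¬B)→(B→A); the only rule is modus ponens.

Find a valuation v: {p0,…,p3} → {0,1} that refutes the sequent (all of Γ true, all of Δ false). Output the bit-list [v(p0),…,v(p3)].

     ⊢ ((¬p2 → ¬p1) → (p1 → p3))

Truth-table refutation:
  v=0000: Γ:[] Δ:[((¬p2 → ¬p1) → (p1 → p3))=T] refutes=False
  v=0001: Γ:[] Δ:[((¬p2 → ¬p1) → (p1 → p3))=T] refutes=False
  v=0010: Γ:[] Δ:[((¬p2 → ¬p1) → (p1 → p3))=T] refutes=False
  v=0011: Γ:[] Δ:[((¬p2 → ¬p1) → (p1 → p3))=T] refutes=False
  v=0100: Γ:[] Δ:[((¬p2 → ¬p1) → (p1 → p3))=T] refutes=False
  v=0101: Γ:[] Δ:[((¬p2 → ¬p1) → (p1 → p3))=T] refutes=False
  v=0110: Γ:[] Δ:[((¬p2 → ¬p1) → (p1 → p3))=F] refutes=True  ← countermodel

Result: [0, 1, 1, 0]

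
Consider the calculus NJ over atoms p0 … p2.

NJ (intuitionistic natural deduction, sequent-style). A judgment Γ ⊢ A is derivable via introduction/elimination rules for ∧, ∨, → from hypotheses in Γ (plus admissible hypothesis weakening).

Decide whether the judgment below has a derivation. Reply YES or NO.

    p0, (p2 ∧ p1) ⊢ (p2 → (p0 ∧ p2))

Proof tree:
[→I] p0, (p2 ∧ p1) ⊢ (p2 → (p0 ∧ p2))
  [Wk] p2, p0, (p2 ∧ p1) ⊢ (p0 ∧ p2)
    [∧I] p2, p0 ⊢ (p0 ∧ p2)
      [Ax] p0 ⊢ p0
      [Ax] p2 ⊢ p2

Result: YES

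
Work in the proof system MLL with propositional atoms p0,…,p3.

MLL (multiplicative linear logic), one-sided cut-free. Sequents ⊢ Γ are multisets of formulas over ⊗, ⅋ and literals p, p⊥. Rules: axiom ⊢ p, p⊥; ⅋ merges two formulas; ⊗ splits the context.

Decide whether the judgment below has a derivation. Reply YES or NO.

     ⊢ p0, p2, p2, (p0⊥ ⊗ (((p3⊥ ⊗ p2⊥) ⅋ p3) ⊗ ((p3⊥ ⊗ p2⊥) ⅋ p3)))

Derivation (root first):
[⊗]  ⊢ p0, p2, p2, (p0⊥ ⊗ (((p3⊥ ⊗ p2⊥) ⅋ p3) ⊗ ((p3⊥ ⊗ p2⊥) ⅋ p3)))
  [Ax]  ⊢ p0, p0⊥
  [⊗]  ⊢ p2, p2, (((p3⊥ ⊗ p2⊥) ⅋ p3) ⊗ ((p3⊥ ⊗ p2⊥) ⅋ p3))
    [⅋]  ⊢ p2, ((p3⊥ ⊗ p2⊥) ⅋ p3)
      [⊗]  ⊢ p3, p2, (p3⊥ ⊗ p2⊥)
        [Ax]  ⊢ p3, p3⊥
        [Ax]  ⊢ p2, p2⊥
    [⅋]  ⊢ p2, ((p3⊥ ⊗ p2⊥) ⅋ p3)
      [⊗]  ⊢ p3, p2, (p3⊥ ⊗ p2⊥)
        [Ax]  ⊢ p3, p3⊥
        [Ax]  ⊢ p2, p2⊥

Result: YES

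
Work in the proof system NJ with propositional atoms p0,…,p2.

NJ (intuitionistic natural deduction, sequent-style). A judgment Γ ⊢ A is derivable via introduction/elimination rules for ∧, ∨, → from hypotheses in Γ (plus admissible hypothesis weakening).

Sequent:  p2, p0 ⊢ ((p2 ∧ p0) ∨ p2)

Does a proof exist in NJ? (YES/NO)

Derivation trace:
[∨I₁] p2, p0 ⊢ ((p2 ∧ p0) ∨ p2)
  [∧I] p2, p0 ⊢ (p2 ∧ p0)
    [Ax] p2 ⊢ p2
    [Ax] p0 ⊢ p0

Result: YES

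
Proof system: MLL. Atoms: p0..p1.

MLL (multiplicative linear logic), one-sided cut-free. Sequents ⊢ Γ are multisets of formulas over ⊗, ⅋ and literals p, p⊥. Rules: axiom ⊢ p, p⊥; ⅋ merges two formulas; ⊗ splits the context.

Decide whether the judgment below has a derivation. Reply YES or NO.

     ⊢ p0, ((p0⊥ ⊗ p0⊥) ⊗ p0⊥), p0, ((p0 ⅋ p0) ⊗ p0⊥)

Proof tree:
[⊗]  ⊢ p0, ((p0⊥ ⊗ p0⊥) ⊗ p0⊥), p0, ((p0 ⅋ p0) ⊗ p0⊥)
  [⅋]  ⊢ p0, ((p0⊥ ⊗ p0⊥) ⊗ p0⊥), (p0 ⅋ p0)
    [⊗]  ⊢ p0, p0, p0, ((p0⊥ ⊗ p0⊥) ⊗ p0⊥)
      [⊗]  ⊢ p0, p0, (p0⊥ ⊗ p0⊥)
        [Ax]  ⊢ p0, p0⊥
        [Ax]  ⊢ p0, p0⊥
      [Ax]  ⊢ p0, p0⊥
  [Ax]  ⊢ p0, p0⊥

Result: YES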